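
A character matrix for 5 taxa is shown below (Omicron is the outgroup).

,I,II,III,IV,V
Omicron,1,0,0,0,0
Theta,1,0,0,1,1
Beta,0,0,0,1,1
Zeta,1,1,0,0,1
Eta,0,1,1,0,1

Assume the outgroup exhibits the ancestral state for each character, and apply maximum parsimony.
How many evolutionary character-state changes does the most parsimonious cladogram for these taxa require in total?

6

Character polarity is set by the outgroup: the derived state is whichever differs from the outgroup's state, so for I the derived state is '0', and for the remaining characters it is '1'.
I groups Beta and Eta, which is incompatible with the clades supported by the remaining characters; treating it as convergent (homoplasy) costs fewer steps than any alternative tree.
II (derived state '1') is shared by Eta and Zeta — a synapomorphy uniting that clade.
III (derived state '1') is unique to Eta (autapomorphy; uninformative for grouping).
IV (derived state '1') is shared by Beta and Theta — a synapomorphy uniting that clade.
V (derived state '1') is shared by all ingroup taxa — unites the whole ingroup.
Most parsimonious ingroup topology: ((Theta,Beta),(Zeta,Eta)).
Changes per character on this tree: I: 2; II: 1; III: 1; IV: 1; V: 1.
Total = 6.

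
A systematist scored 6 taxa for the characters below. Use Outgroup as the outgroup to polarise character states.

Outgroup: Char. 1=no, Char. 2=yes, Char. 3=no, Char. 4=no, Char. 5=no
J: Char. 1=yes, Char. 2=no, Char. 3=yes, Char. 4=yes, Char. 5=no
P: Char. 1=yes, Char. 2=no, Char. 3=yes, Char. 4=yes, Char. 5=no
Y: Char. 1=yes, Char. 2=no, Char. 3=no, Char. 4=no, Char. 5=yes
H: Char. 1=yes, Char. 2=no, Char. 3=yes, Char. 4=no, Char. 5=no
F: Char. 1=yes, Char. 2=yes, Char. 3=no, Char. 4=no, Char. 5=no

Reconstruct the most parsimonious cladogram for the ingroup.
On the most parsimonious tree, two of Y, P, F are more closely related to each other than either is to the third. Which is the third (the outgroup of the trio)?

Character polarity is set by the outgroup: the derived state is whichever differs from the outgroup's state, so for Char. 2 the derived state is 'no', and for the remaining characters it is 'yes'.
Char. 1 (derived state 'yes') is shared by all ingroup taxa — unites the whole ingroup.
Only H, J, P, and Y show the derived state 'no' for Char. 2, supporting them as a clade.
Char. 3: derived state 'yes' in H, J, and P only — synapomorphy for {H, J, P}.
Char. 4 (derived state 'yes') is shared by J and P — a synapomorphy uniting that clade.
Char. 5: derived state 'yes' in Y only — an autapomorphy, so it tells us nothing about relationships among taxa.
Most parsimonious ingroup topology: ((((J,P),H),Y),F).
P and Y share a more recent common ancestor with each other than either does with F, so F is the least closely related of the three.

F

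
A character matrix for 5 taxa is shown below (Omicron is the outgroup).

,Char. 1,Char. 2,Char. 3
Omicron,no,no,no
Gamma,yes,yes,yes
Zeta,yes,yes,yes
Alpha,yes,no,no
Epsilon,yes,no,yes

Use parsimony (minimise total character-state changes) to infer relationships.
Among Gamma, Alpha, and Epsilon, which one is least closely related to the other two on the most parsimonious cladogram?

Alpha

The outgroup has state 'no' for every character, so 'yes' is the derived state throughout.
Char. 1 (derived state 'yes') is shared by all ingroup taxa — unites the whole ingroup.
Char. 2 (derived state 'yes') is shared by Gamma and Zeta — a synapomorphy uniting that clade.
Only Epsilon, Gamma, and Zeta show the derived state 'yes' for Char. 3, supporting them as a clade.
Most parsimonious ingroup topology: (((Gamma,Zeta),Epsilon),Alpha).
Gamma and Epsilon share a more recent common ancestor with each other than either does with Alpha, so Alpha is the least closely related of the three.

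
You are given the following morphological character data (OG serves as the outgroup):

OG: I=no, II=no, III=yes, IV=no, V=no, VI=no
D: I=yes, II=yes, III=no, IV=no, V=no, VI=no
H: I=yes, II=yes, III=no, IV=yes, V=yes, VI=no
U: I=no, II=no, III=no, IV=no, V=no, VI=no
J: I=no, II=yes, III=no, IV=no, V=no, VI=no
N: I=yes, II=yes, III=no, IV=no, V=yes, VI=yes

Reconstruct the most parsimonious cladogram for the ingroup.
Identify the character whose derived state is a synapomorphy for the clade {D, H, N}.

I

Character polarity is set by the outgroup: the derived state is whichever differs from the outgroup's state, so for III the derived state is 'no', and for the remaining characters it is 'yes'.
I (derived state 'yes') is shared by D, H, and N — a synapomorphy uniting that clade.
II (derived state 'yes') is shared by D, H, J, and N — a synapomorphy uniting that clade.
All ingroup taxa share the derived state 'no' for III; it defines the ingroup but does not resolve relationships within it.
IV: derived state 'yes' in H only — an autapomorphy, so it tells us nothing about relationships among taxa.
V (derived state 'yes') is shared by H and N — a synapomorphy uniting that clade.
VI (derived state 'yes') is unique to N (autapomorphy; uninformative for grouping).
Most parsimonious ingroup topology: (((D,(H,N)),J),U).
The clade {D, H, N} is supported by I: its derived state 'yes' occurs in exactly those taxa and in no other taxon (including the outgroup).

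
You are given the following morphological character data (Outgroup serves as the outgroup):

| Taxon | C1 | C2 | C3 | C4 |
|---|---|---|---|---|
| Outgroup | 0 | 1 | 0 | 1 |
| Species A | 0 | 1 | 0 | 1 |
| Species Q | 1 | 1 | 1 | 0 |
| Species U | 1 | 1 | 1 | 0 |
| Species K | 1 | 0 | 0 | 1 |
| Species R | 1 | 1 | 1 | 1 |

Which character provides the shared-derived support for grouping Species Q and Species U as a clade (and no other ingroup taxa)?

Character polarity is set by the outgroup: the derived state is whichever differs from the outgroup's state, so for C2, C4 the derived state is '0', and for the remaining characters it is '1'.
C1: derived state '1' in Species K, Species Q, Species R, and Species U only — synapomorphy for {Species K, Species Q, Species R, Species U}.
C2: derived state '0' in Species K only — an autapomorphy, so it tells us nothing about relationships among taxa.
Only Species Q, Species R, and Species U show the derived state '1' for C3, supporting them as a clade.
C4 (derived state '0') is shared by Species Q and Species U — a synapomorphy uniting that clade.
Most parsimonious ingroup topology: (Species A,(((Species Q,Species U),Species R),Species K)).
The clade {Species Q, Species U} is supported by C4: its derived state '0' occurs in exactly those taxa and in no other taxon (including the outgroup).

C4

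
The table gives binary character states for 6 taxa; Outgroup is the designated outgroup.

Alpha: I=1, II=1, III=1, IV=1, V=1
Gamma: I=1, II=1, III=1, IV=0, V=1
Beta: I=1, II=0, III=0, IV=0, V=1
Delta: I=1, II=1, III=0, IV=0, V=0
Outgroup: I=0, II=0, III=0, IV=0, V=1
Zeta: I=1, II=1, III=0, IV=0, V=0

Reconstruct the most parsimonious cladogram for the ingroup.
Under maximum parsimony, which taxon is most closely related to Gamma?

Alpha

Character polarity is set by the outgroup: the derived state is whichever differs from the outgroup's state, so for V the derived state is '0', and for the remaining characters it is '1'.
All ingroup taxa share the derived state '1' for I; it defines the ingroup but does not resolve relationships within it.
II: derived state '1' in Alpha, Delta, Gamma, and Zeta only — synapomorphy for {Alpha, Delta, Gamma, Zeta}.
III: derived state '1' in Alpha and Gamma only — synapomorphy for {Alpha, Gamma}.
IV (derived state '1') is unique to Alpha (autapomorphy; uninformative for grouping).
Only Delta and Zeta show the derived state '0' for V, supporting them as a clade.
Most parsimonious ingroup topology: (((Delta,Zeta),(Gamma,Alpha)),Beta).
Gamma and Alpha form a cherry on this tree, so they are sister taxa.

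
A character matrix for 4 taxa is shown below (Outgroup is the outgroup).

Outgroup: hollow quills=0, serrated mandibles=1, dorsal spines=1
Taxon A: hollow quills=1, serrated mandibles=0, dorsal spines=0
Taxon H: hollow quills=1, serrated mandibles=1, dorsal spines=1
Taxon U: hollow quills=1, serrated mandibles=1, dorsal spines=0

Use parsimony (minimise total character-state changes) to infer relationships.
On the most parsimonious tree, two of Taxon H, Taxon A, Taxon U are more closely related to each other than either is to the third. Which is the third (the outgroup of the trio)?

Taxon H

Character polarity is set by the outgroup: the derived state is whichever differs from the outgroup's state, so for serrated mandibles, dorsal spines the derived state is '0', and for the remaining characters it is '1'.
hollow quills (derived state '1') is shared by all ingroup taxa — unites the whole ingroup.
serrated mandibles: derived state '0' in Taxon A only — an autapomorphy, so it tells us nothing about relationships among taxa.
dorsal spines: derived state '0' in Taxon A and Taxon U only — synapomorphy for {Taxon A, Taxon U}.
Most parsimonious ingroup topology: ((Taxon A,Taxon U),Taxon H).
Taxon A and Taxon U share a more recent common ancestor with each other than either does with Taxon H, so Taxon H is the least closely related of the three.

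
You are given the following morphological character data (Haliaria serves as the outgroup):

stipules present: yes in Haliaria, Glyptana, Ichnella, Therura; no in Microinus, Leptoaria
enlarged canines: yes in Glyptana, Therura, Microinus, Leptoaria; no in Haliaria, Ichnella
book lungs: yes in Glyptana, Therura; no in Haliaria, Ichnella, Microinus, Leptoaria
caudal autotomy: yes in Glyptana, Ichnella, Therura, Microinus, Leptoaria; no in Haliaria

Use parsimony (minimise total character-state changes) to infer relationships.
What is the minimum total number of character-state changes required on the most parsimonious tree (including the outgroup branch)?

Character polarity is set by the outgroup: the derived state is whichever differs from the outgroup's state, so for stipules present the derived state is 'no', and for the remaining characters it is 'yes'.
Only Leptoaria and Microinus show the derived state 'no' for stipules present, supporting them as a clade.
enlarged canines: derived state 'yes' in Glyptana, Leptoaria, Microinus, and Therura only — synapomorphy for {Glyptana, Leptoaria, Microinus, Therura}.
book lungs: derived state 'yes' in Glyptana and Therura only — synapomorphy for {Glyptana, Therura}.
All ingroup taxa share the derived state 'yes' for caudal autotomy; it defines the ingroup but does not resolve relationships within it.
Most parsimonious ingroup topology: (((Glyptana,Therura),(Microinus,Leptoaria)),Ichnella).
Changes per character on this tree: stipules present: 1; enlarged canines: 1; book lungs: 1; caudal autotomy: 1.
Total = 4.

4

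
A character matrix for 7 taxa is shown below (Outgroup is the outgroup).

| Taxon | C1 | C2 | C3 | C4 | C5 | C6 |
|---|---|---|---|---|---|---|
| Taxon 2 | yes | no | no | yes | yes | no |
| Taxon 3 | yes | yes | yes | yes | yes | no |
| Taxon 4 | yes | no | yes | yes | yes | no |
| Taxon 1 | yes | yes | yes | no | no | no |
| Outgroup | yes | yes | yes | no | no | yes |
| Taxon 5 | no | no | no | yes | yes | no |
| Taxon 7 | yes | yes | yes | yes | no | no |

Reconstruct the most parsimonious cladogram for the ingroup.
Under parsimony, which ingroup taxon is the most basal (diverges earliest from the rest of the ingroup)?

Character polarity is set by the outgroup: the derived state is whichever differs from the outgroup's state, so for C1, C2, C3, C6 the derived state is 'no', and for the remaining characters it is 'yes'.
C1 (derived state 'no') is unique to Taxon 5 (autapomorphy; uninformative for grouping).
C2: derived state 'no' in Taxon 2, Taxon 4, and Taxon 5 only — synapomorphy for {Taxon 2, Taxon 4, Taxon 5}.
Only Taxon 2 and Taxon 5 show the derived state 'no' for C3, supporting them as a clade.
Only Taxon 2, Taxon 3, Taxon 4, Taxon 5, and Taxon 7 show the derived state 'yes' for C4, supporting them as a clade.
C5 (derived state 'yes') is shared by Taxon 2, Taxon 3, Taxon 4, and Taxon 5 — a synapomorphy uniting that clade.
C6 (derived state 'no') is shared by all ingroup taxa — unites the whole ingroup.
Most parsimonious ingroup topology: ((Taxon 7,(Taxon 3,((Taxon 5,Taxon 2),Taxon 4))),Taxon 1).
Taxon 1 is sister to the clade containing all other ingroup taxa, so it is the earliest-diverging (most basal) ingroup lineage.

Taxon 1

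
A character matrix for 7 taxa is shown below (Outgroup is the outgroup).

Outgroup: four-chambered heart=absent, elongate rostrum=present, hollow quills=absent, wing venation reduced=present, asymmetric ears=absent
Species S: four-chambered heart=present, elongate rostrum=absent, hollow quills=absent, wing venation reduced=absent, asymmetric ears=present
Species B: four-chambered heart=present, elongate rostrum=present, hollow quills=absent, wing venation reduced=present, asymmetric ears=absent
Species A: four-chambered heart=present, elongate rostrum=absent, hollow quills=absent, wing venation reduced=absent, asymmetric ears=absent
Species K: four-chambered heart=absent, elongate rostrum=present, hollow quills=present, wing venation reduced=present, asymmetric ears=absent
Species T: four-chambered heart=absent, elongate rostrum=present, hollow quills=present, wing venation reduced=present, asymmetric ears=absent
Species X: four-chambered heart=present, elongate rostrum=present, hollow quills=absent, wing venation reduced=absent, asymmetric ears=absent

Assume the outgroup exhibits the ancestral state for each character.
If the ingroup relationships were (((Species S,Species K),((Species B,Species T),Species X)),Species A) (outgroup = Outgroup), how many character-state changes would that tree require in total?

11

Map each character onto (((Species S,Species K),((Species B,Species T),Species X)),Species A) (rooted by Outgroup) and count the minimum state changes it requires (Fitch parsimony):
four-chambered heart: 3; elongate rostrum: 2; hollow quills: 2; wing venation reduced: 3; asymmetric ears: 1.
Total tree length = 11.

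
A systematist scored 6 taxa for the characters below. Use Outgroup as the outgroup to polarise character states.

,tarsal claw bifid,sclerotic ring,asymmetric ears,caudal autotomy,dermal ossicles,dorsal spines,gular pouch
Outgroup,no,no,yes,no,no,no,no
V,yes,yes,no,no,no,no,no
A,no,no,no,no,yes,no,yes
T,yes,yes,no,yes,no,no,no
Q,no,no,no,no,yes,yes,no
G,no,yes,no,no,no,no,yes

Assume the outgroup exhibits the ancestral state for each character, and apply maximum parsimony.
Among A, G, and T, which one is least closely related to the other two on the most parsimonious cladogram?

Character polarity is set by the outgroup: the derived state is whichever differs from the outgroup's state, so for asymmetric ears the derived state is 'no', and for the remaining characters it is 'yes'.
tarsal claw bifid (derived state 'yes') is shared by T and V — a synapomorphy uniting that clade.
sclerotic ring (derived state 'yes') is shared by G, T, and V — a synapomorphy uniting that clade.
asymmetric ears (derived state 'no') is shared by all ingroup taxa — unites the whole ingroup.
caudal autotomy (derived state 'yes') is unique to T (autapomorphy; uninformative for grouping).
dermal ossicles: derived state 'yes' in A and Q only — synapomorphy for {A, Q}.
dorsal spines: derived state 'yes' in Q only — an autapomorphy, so it tells us nothing about relationships among taxa.
gular pouch (state 'yes') occurs in A and G but conflicts with the nesting implied by the other characters — most parsimoniously interpreted as homoplasy.
Most parsimonious ingroup topology: (((V,T),G),(A,Q)).
G and T share a more recent common ancestor with each other than either does with A, so A is the least closely related of the three.

A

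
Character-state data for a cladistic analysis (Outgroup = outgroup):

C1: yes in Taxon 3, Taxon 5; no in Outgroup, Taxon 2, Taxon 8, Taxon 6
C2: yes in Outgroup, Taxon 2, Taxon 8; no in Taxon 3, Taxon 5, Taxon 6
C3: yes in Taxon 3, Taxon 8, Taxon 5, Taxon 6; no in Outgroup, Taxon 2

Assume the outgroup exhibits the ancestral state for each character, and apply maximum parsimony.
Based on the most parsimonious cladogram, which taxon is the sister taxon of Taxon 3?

Character polarity is set by the outgroup: the derived state is whichever differs from the outgroup's state, so for C2 the derived state is 'no', and for the remaining characters it is 'yes'.
C1 (derived state 'yes') is shared by Taxon 3 and Taxon 5 — a synapomorphy uniting that clade.
Only Taxon 3, Taxon 5, and Taxon 6 show the derived state 'no' for C2, supporting them as a clade.
Only Taxon 3, Taxon 5, Taxon 6, and Taxon 8 show the derived state 'yes' for C3, supporting them as a clade.
Most parsimonious ingroup topology: ((((Taxon 3,Taxon 5),Taxon 6),Taxon 8),Taxon 2).
Taxon 3 and Taxon 5 form a cherry on this tree, so they are sister taxa.

Taxon 5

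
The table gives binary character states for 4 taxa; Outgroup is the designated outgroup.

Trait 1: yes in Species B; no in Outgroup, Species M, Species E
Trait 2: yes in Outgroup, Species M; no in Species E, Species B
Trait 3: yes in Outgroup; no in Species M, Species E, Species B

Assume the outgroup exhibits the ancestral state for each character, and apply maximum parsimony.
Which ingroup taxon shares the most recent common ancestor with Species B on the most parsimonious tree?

Character polarity is set by the outgroup: the derived state is whichever differs from the outgroup's state, so for Trait 2, Trait 3 the derived state is 'no', and for the remaining characters it is 'yes'.
Trait 1: derived state 'yes' in Species B only — an autapomorphy, so it tells us nothing about relationships among taxa.
Trait 2: derived state 'no' in Species B and Species E only — synapomorphy for {Species B, Species E}.
All ingroup taxa share the derived state 'no' for Trait 3; it defines the ingroup but does not resolve relationships within it.
Most parsimonious ingroup topology: (Species M,(Species E,Species B)).
Species B and Species E form a cherry on this tree, so they are sister taxa.

Species E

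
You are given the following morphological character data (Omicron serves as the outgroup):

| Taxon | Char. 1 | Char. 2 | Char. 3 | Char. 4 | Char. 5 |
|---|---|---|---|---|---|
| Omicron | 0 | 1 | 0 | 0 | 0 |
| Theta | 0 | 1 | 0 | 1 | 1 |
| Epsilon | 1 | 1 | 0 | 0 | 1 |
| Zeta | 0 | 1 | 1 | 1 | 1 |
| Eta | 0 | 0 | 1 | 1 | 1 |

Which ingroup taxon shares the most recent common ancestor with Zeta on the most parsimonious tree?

Eta

Character polarity is set by the outgroup: the derived state is whichever differs from the outgroup's state, so for Char. 2 the derived state is '0', and for the remaining characters it is '1'.
Char. 1 (derived state '1') is unique to Epsilon (autapomorphy; uninformative for grouping).
Char. 2 (derived state '0') is unique to Eta (autapomorphy; uninformative for grouping).
Char. 3: derived state '1' in Eta and Zeta only — synapomorphy for {Eta, Zeta}.
Char. 4: derived state '1' in Eta, Theta, and Zeta only — synapomorphy for {Eta, Theta, Zeta}.
Char. 5 (derived state '1') is shared by all ingroup taxa — unites the whole ingroup.
Most parsimonious ingroup topology: ((Theta,(Zeta,Eta)),Epsilon).
Zeta and Eta form a cherry on this tree, so they are sister taxa.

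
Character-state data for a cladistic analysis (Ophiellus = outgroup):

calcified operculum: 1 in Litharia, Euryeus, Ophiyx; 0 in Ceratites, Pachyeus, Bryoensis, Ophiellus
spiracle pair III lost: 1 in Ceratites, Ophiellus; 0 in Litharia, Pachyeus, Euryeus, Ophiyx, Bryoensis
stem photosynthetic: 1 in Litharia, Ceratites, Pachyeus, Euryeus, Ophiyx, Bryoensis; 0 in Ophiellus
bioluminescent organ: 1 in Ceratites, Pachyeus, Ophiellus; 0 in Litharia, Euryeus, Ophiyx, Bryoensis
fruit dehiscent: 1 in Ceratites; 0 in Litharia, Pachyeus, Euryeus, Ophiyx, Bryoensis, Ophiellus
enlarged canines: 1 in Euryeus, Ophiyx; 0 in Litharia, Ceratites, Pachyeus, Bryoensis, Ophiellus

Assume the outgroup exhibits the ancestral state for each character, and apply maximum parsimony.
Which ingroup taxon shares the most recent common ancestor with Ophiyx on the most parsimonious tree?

Character polarity is set by the outgroup: the derived state is whichever differs from the outgroup's state, so for spiracle pair III lost, bioluminescent organ the derived state is '0', and for the remaining characters it is '1'.
calcified operculum (derived state '1') is shared by Euryeus, Litharia, and Ophiyx — a synapomorphy uniting that clade.
Only Bryoensis, Euryeus, Litharia, Ophiyx, and Pachyeus show the derived state '0' for spiracle pair III lost, supporting them as a clade.
All ingroup taxa share the derived state '1' for stem photosynthetic; it defines the ingroup but does not resolve relationships within it.
bioluminescent organ: derived state '0' in Bryoensis, Euryeus, Litharia, and Ophiyx only — synapomorphy for {Bryoensis, Euryeus, Litharia, Ophiyx}.
fruit dehiscent: derived state '1' in Ceratites only — an autapomorphy, so it tells us nothing about relationships among taxa.
Only Euryeus and Ophiyx show the derived state '1' for enlarged canines, supporting them as a clade.
Most parsimonious ingroup topology: (Ceratites,(((Litharia,(Euryeus,Ophiyx)),Bryoensis),Pachyeus)).
Ophiyx and Euryeus form a cherry on this tree, so they are sister taxa.

Euryeus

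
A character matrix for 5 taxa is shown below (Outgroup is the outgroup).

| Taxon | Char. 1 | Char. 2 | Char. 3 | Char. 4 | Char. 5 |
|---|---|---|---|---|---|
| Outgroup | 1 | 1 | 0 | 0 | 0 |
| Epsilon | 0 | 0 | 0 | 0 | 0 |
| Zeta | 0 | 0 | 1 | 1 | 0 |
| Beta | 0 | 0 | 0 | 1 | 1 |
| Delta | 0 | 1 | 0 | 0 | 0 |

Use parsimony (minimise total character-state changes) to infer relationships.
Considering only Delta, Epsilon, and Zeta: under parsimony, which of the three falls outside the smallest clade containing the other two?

Character polarity is set by the outgroup: the derived state is whichever differs from the outgroup's state, so for Char. 1, Char. 2 the derived state is '0', and for the remaining characters it is '1'.
Char. 1 (derived state '0') is shared by all ingroup taxa — unites the whole ingroup.
Char. 2: derived state '0' in Beta, Epsilon, and Zeta only — synapomorphy for {Beta, Epsilon, Zeta}.
Char. 3: derived state '1' in Zeta only — an autapomorphy, so it tells us nothing about relationships among taxa.
Only Beta and Zeta show the derived state '1' for Char. 4, supporting them as a clade.
Char. 5: derived state '1' in Beta only — an autapomorphy, so it tells us nothing about relationships among taxa.
Most parsimonious ingroup topology: ((Epsilon,(Zeta,Beta)),Delta).
Zeta and Epsilon share a more recent common ancestor with each other than either does with Delta, so Delta is the least closely related of the three.

Delta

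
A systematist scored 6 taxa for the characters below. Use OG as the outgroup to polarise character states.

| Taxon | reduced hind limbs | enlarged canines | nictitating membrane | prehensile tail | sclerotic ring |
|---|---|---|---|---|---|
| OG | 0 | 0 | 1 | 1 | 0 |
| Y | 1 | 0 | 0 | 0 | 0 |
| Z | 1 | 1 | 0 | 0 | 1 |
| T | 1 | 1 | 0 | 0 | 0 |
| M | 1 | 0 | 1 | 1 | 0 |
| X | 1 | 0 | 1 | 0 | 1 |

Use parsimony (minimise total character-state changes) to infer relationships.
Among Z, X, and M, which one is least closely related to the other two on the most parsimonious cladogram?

Character polarity is set by the outgroup: the derived state is whichever differs from the outgroup's state, so for nictitating membrane, prehensile tail the derived state is '0', and for the remaining characters it is '1'.
reduced hind limbs (derived state '1') is shared by all ingroup taxa — unites the whole ingroup.
enlarged canines: derived state '1' in T and Z only — synapomorphy for {T, Z}.
nictitating membrane: derived state '0' in T, Y, and Z only — synapomorphy for {T, Y, Z}.
Only T, X, Y, and Z show the derived state '0' for prehensile tail, supporting them as a clade.
sclerotic ring (state '1') occurs in X and Z but conflicts with the nesting implied by the other characters — most parsimoniously interpreted as homoplasy.
Most parsimonious ingroup topology: (((Y,(Z,T)),X),M).
Z and X share a more recent common ancestor with each other than either does with M, so M is the least closely related of the three.

M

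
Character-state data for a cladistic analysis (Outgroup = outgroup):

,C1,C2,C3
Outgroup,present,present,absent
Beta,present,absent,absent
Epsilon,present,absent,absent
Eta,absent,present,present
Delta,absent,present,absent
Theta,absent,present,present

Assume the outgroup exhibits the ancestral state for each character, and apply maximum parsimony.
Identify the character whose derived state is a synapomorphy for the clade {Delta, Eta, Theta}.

Character polarity is set by the outgroup: the derived state is whichever differs from the outgroup's state, so for C1, C2 the derived state is 'absent', and for the remaining characters it is 'present'.
C1: derived state 'absent' in Delta, Eta, and Theta only — synapomorphy for {Delta, Eta, Theta}.
Only Beta and Epsilon show the derived state 'absent' for C2, supporting them as a clade.
C3 (derived state 'present') is shared by Eta and Theta — a synapomorphy uniting that clade.
Most parsimonious ingroup topology: ((Beta,Epsilon),((Eta,Theta),Delta)).
The clade {Delta, Eta, Theta} is supported by C1: its derived state 'absent' occurs in exactly those taxa and in no other taxon (including the outgroup).

C1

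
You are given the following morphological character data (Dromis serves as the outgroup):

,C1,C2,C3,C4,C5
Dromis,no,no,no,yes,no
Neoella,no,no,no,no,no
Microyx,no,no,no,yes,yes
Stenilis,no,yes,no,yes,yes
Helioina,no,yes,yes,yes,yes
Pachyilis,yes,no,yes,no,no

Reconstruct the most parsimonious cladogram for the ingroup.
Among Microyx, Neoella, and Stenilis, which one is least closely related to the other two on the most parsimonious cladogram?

Character polarity is set by the outgroup: the derived state is whichever differs from the outgroup's state, so for C4 the derived state is 'no', and for the remaining characters it is 'yes'.
C1: derived state 'yes' in Pachyilis only — an autapomorphy, so it tells us nothing about relationships among taxa.
C2: derived state 'yes' in Helioina and Stenilis only — synapomorphy for {Helioina, Stenilis}.
C3 groups Helioina and Pachyilis, which is incompatible with the clades supported by the remaining characters; treating it as convergent (homoplasy) costs fewer steps than any alternative tree.
Only Neoella and Pachyilis show the derived state 'no' for C4, supporting them as a clade.
C5 (derived state 'yes') is shared by Helioina, Microyx, and Stenilis — a synapomorphy uniting that clade.
Most parsimonious ingroup topology: ((Neoella,Pachyilis),(Microyx,(Stenilis,Helioina))).
Microyx and Stenilis share a more recent common ancestor with each other than either does with Neoella, so Neoella is the least closely related of the three.

Neoella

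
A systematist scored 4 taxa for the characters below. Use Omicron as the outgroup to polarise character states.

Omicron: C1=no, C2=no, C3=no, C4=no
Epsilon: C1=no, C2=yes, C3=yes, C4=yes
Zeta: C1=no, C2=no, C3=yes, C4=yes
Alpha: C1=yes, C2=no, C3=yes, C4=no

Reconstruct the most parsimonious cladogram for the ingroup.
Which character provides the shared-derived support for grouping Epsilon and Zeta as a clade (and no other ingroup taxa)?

C4

The outgroup has state 'no' for every character, so 'yes' is the derived state throughout.
C1: derived state 'yes' in Alpha only — an autapomorphy, so it tells us nothing about relationships among taxa.
C2: derived state 'yes' in Epsilon only — an autapomorphy, so it tells us nothing about relationships among taxa.
All ingroup taxa share the derived state 'yes' for C3; it defines the ingroup but does not resolve relationships within it.
C4 (derived state 'yes') is shared by Epsilon and Zeta — a synapomorphy uniting that clade.
Most parsimonious ingroup topology: ((Epsilon,Zeta),Alpha).
The clade {Epsilon, Zeta} is supported by C4: its derived state 'yes' occurs in exactly those taxa and in no other taxon (including the outgroup).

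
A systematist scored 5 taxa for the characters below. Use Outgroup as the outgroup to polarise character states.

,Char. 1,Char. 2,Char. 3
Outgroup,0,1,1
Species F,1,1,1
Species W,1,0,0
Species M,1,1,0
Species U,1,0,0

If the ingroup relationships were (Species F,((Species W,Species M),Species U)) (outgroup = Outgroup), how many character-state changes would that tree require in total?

Map each character onto (Species F,((Species W,Species M),Species U)) (rooted by Outgroup) and count the minimum state changes it requires (Fitch parsimony):
Char. 1: 1; Char. 2: 2; Char. 3: 1.
Total tree length = 4.

4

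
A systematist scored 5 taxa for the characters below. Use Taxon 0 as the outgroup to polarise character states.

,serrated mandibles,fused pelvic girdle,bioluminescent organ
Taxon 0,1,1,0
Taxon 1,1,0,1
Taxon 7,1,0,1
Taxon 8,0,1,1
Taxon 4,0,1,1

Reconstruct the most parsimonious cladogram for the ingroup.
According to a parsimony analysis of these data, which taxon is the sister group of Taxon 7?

Character polarity is set by the outgroup: the derived state is whichever differs from the outgroup's state, so for serrated mandibles, fused pelvic girdle the derived state is '0', and for the remaining characters it is '1'.
Only Taxon 4 and Taxon 8 show the derived state '0' for serrated mandibles, supporting them as a clade.
fused pelvic girdle: derived state '0' in Taxon 1 and Taxon 7 only — synapomorphy for {Taxon 1, Taxon 7}.
All ingroup taxa share the derived state '1' for bioluminescent organ; it defines the ingroup but does not resolve relationships within it.
Most parsimonious ingroup topology: ((Taxon 1,Taxon 7),(Taxon 8,Taxon 4)).
Taxon 7 and Taxon 1 form a cherry on this tree, so they are sister taxa.

Taxon 1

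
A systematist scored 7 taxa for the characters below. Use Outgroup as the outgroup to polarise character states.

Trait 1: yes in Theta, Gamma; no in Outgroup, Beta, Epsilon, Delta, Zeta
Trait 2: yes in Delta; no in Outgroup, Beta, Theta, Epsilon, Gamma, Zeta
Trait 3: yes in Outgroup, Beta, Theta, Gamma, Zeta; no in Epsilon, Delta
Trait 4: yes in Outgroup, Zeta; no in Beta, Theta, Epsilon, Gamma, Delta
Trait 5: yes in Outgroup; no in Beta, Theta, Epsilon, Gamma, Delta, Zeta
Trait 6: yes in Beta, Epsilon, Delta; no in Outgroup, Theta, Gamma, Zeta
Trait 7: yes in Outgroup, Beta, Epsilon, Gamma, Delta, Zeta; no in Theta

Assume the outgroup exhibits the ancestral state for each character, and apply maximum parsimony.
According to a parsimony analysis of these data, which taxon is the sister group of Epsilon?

Character polarity is set by the outgroup: the derived state is whichever differs from the outgroup's state, so for Trait 3, Trait 4, Trait 5, Trait 7 the derived state is 'no', and for the remaining characters it is 'yes'.
Trait 1 (derived state 'yes') is shared by Gamma and Theta — a synapomorphy uniting that clade.
Trait 2: derived state 'yes' in Delta only — an autapomorphy, so it tells us nothing about relationships among taxa.
Only Delta and Epsilon show the derived state 'no' for Trait 3, supporting them as a clade.
Trait 4: derived state 'no' in Beta, Delta, Epsilon, Gamma, and Theta only — synapomorphy for {Beta, Delta, Epsilon, Gamma, Theta}.
All ingroup taxa share the derived state 'no' for Trait 5; it defines the ingroup but does not resolve relationships within it.
Trait 6 (derived state 'yes') is shared by Beta, Delta, and Epsilon — a synapomorphy uniting that clade.
Trait 7: derived state 'no' in Theta only — an autapomorphy, so it tells us nothing about relationships among taxa.
Most parsimonious ingroup topology: (((Beta,(Epsilon,Delta)),(Theta,Gamma)),Zeta).
Epsilon and Delta form a cherry on this tree, so they are sister taxa.

Delta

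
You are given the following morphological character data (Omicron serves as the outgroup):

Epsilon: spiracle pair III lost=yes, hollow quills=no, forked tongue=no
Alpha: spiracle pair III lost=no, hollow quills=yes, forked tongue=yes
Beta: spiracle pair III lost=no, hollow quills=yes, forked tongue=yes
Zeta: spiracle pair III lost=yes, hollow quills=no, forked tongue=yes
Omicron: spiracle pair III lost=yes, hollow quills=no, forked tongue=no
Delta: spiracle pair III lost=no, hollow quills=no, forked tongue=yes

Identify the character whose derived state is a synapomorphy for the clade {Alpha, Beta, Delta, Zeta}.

forked tongue

Character polarity is set by the outgroup: the derived state is whichever differs from the outgroup's state, so for spiracle pair III lost the derived state is 'no', and for the remaining characters it is 'yes'.
Only Alpha, Beta, and Delta show the derived state 'no' for spiracle pair III lost, supporting them as a clade.
hollow quills (derived state 'yes') is shared by Alpha and Beta — a synapomorphy uniting that clade.
Only Alpha, Beta, Delta, and Zeta show the derived state 'yes' for forked tongue, supporting them as a clade.
Most parsimonious ingroup topology: (((Delta,(Alpha,Beta)),Zeta),Epsilon).
The clade {Alpha, Beta, Delta, Zeta} is supported by forked tongue: its derived state 'yes' occurs in exactly those taxa and in no other taxon (including the outgroup).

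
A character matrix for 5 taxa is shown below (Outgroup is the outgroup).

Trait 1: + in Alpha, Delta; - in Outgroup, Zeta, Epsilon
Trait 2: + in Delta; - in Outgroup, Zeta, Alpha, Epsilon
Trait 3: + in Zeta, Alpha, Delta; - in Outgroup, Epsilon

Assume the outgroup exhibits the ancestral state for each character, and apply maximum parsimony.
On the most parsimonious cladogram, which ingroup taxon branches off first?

The outgroup has state '-' for every character, so '+' is the derived state throughout.
Trait 1 (derived state '+') is shared by Alpha and Delta — a synapomorphy uniting that clade.
Trait 2: derived state '+' in Delta only — an autapomorphy, so it tells us nothing about relationships among taxa.
Trait 3 (derived state '+') is shared by Alpha, Delta, and Zeta — a synapomorphy uniting that clade.
Most parsimonious ingroup topology: ((Zeta,(Alpha,Delta)),Epsilon).
Epsilon is sister to the clade containing all other ingroup taxa, so it is the earliest-diverging (most basal) ingroup lineage.

Epsilon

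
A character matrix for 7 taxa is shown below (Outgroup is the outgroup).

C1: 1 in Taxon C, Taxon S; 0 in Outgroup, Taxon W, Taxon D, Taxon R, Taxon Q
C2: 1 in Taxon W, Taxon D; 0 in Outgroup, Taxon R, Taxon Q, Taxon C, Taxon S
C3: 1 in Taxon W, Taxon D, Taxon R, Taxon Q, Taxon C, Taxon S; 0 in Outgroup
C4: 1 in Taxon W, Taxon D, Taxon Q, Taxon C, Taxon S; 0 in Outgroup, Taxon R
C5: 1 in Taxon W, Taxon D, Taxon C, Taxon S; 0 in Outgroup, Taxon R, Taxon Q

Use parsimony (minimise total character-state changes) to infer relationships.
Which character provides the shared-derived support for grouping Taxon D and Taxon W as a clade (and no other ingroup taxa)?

C2

The outgroup has state '0' for every character, so '1' is the derived state throughout.
C1: derived state '1' in Taxon C and Taxon S only — synapomorphy for {Taxon C, Taxon S}.
Only Taxon D and Taxon W show the derived state '1' for C2, supporting them as a clade.
All ingroup taxa share the derived state '1' for C3; it defines the ingroup but does not resolve relationships within it.
C4 (derived state '1') is shared by Taxon C, Taxon D, Taxon Q, Taxon S, and Taxon W — a synapomorphy uniting that clade.
Only Taxon C, Taxon D, Taxon S, and Taxon W show the derived state '1' for C5, supporting them as a clade.
Most parsimonious ingroup topology: ((((Taxon W,Taxon D),(Taxon C,Taxon S)),Taxon Q),Taxon R).
The clade {Taxon D, Taxon W} is supported by C2: its derived state '1' occurs in exactly those taxa and in no other taxon (including the outgroup).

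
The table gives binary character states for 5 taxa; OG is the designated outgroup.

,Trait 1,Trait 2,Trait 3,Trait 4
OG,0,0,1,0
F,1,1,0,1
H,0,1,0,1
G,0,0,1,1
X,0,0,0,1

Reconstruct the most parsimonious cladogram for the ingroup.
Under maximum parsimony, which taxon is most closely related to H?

Character polarity is set by the outgroup: the derived state is whichever differs from the outgroup's state, so for Trait 3 the derived state is '0', and for the remaining characters it is '1'.
Trait 1: derived state '1' in F only — an autapomorphy, so it tells us nothing about relationships among taxa.
Only F and H show the derived state '1' for Trait 2, supporting them as a clade.
Trait 3 (derived state '0') is shared by F, H, and X — a synapomorphy uniting that clade.
All ingroup taxa share the derived state '1' for Trait 4; it defines the ingroup but does not resolve relationships within it.
Most parsimonious ingroup topology: (((F,H),X),G).
H and F form a cherry on this tree, so they are sister taxa.

F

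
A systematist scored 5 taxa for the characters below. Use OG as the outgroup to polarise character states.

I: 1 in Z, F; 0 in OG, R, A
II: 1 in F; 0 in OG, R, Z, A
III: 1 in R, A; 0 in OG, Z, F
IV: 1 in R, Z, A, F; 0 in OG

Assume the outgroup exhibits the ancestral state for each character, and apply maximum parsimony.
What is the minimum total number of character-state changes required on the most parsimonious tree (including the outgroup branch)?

The outgroup has state '0' for every character, so '1' is the derived state throughout.
I (derived state '1') is shared by F and Z — a synapomorphy uniting that clade.
II: derived state '1' in F only — an autapomorphy, so it tells us nothing about relationships among taxa.
Only A and R show the derived state '1' for III, supporting them as a clade.
IV (derived state '1') is shared by all ingroup taxa — unites the whole ingroup.
Most parsimonious ingroup topology: ((R,A),(Z,F)).
Changes per character on this tree: I: 1; II: 1; III: 1; IV: 1.
Total = 4.

4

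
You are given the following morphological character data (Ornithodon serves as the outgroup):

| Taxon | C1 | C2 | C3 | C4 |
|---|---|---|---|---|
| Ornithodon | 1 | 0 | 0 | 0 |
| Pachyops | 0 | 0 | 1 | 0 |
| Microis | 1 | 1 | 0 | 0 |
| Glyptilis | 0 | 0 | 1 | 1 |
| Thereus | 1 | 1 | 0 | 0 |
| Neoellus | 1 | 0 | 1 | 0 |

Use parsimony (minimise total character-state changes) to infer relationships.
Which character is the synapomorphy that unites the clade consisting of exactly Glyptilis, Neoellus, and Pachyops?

Character polarity is set by the outgroup: the derived state is whichever differs from the outgroup's state, so for C1 the derived state is '0', and for the remaining characters it is '1'.
C1: derived state '0' in Glyptilis and Pachyops only — synapomorphy for {Glyptilis, Pachyops}.
C2: derived state '1' in Microis and Thereus only — synapomorphy for {Microis, Thereus}.
C3 (derived state '1') is shared by Glyptilis, Neoellus, and Pachyops — a synapomorphy uniting that clade.
C4: derived state '1' in Glyptilis only — an autapomorphy, so it tells us nothing about relationships among taxa.
Most parsimonious ingroup topology: (((Pachyops,Glyptilis),Neoellus),(Microis,Thereus)).
The clade {Glyptilis, Neoellus, Pachyops} is supported by C3: its derived state '1' occurs in exactly those taxa and in no other taxon (including the outgroup).

C3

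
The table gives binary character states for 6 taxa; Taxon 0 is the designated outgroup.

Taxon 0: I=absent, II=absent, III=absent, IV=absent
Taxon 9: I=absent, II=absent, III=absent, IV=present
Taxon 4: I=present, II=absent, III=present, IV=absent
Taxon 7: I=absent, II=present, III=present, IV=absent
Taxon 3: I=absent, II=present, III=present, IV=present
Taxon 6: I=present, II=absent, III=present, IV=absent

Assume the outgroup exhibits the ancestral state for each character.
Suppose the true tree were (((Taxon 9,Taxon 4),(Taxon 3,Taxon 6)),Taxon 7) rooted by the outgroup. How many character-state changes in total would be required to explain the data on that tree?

8

Map each character onto (((Taxon 9,Taxon 4),(Taxon 3,Taxon 6)),Taxon 7) (rooted by Taxon 0) and count the minimum state changes it requires (Fitch parsimony):
I: 2; II: 2; III: 2; IV: 2.
Total tree length = 8.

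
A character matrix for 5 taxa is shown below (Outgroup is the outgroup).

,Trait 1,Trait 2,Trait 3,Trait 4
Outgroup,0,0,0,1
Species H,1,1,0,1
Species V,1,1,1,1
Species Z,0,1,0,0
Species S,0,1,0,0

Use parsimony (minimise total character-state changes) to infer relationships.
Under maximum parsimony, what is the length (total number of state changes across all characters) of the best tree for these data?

4

Character polarity is set by the outgroup: the derived state is whichever differs from the outgroup's state, so for Trait 4 the derived state is '0', and for the remaining characters it is '1'.
Only Species H and Species V show the derived state '1' for Trait 1, supporting them as a clade.
All ingroup taxa share the derived state '1' for Trait 2; it defines the ingroup but does not resolve relationships within it.
Trait 3 (derived state '1') is unique to Species V (autapomorphy; uninformative for grouping).
Only Species S and Species Z show the derived state '0' for Trait 4, supporting them as a clade.
Most parsimonious ingroup topology: ((Species H,Species V),(Species Z,Species S)).
Changes per character on this tree: Trait 1: 1; Trait 2: 1; Trait 3: 1; Trait 4: 1.
Total = 4.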